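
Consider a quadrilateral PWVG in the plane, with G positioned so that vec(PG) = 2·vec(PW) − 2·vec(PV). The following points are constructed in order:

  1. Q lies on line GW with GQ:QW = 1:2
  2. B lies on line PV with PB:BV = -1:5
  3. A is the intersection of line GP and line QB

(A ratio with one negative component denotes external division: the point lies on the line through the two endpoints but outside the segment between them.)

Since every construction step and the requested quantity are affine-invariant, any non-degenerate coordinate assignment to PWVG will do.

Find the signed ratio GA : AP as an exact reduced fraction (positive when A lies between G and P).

GA:AP = 9/5

Choose coordinates P = (0, 0), W = (1, 0), V = (0, 1), G = (2, -2).
1. Q lies on line GW with GQ:QW = 1:2 ⇒ Q = (5/3, -4/3)
2. B lies on line PV with PB:BV = -1:5 ⇒ B = (0, -1/4)
3. A is the intersection of line GP and line QB ⇒ A = (5/7, -5/7)
A = G + t·(P−G) with t = 9/14, so GA:AP = t:(1−t) = 9/14:5/14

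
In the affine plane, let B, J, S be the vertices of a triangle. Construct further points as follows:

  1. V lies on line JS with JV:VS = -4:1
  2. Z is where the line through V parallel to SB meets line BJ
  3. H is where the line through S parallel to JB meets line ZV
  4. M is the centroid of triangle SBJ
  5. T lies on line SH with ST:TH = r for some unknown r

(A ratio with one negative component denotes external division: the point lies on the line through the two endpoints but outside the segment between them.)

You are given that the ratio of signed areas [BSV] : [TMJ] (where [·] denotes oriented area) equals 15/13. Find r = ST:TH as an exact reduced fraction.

Assign B = (0, 0), J = (1, 0), S = (0, 1) — the answer is frame-independent, so this choice is without loss of generality.
1. V lies on line JS with JV:VS = -4:1 ⇒ V = (-1/3, 4/3)
2. Z is where the line through V parallel to SB meets line BJ ⇒ Z = (-1/3, 0)
3. H is where the line through S parallel to JB meets line ZV ⇒ H = (-1/3, 1)
4. M is the centroid of triangle SBJ ⇒ M = (1/3, 1/3)
5. With ST:TH = r, write λ = r/(r+1) so T = S + λ·(H−S); T is affine-linear in λ
Every point depending on T is an affine combination of T and λ-independent points, so each such coordinate is linear in λ; the λ² term in each signed area is a multiple of (H−S)×(H−S) = 0, so 2·[BSV] and 2·[TMJ] are each linear in λ. Evaluating at λ=0 and λ=1:
  2·[BSV] = 1/3,   2·[TMJ] = -1/9·λ + 1/3
So [BSV]:[TMJ] = (1/3) / (-1/9·λ + 1/3). Setting this equal to 15/13:
  1/3 = 15/13·(-1/9·λ + 1/3)  ⇒  λ = 2/5
Then r = λ/(1−λ) = (2/5)/(3/5) = 2/3. Check: with r = 2/3, T = (-2/15, 1) and [BSV]:[TMJ] = 15/13 as required.

r = 2/3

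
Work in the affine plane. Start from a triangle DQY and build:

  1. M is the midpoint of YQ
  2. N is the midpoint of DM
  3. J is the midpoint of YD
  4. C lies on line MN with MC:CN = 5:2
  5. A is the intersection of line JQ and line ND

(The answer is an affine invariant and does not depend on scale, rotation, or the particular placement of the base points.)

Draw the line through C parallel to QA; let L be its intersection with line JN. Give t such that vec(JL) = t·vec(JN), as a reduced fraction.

t = 1/7

Assign D = (0, 0), Q = (1, 0), Y = (0, 1) — the answer is frame-independent, so this choice is without loss of generality.
1. M is the midpoint of YQ ⇒ M = (1/2, 1/2)
2. N is the midpoint of DM ⇒ N = (1/4, 1/4)
3. J is the midpoint of YD ⇒ J = (0, 1/2)
4. C lies on line MN with MC:CN = 5:2 ⇒ C = (9/28, 9/28)
5. A is the intersection of line JQ and line ND ⇒ A = (1/3, 1/3)
through C parallel to QA: direction (-2/3, 1/3); meets JN at L = (1/28, 13/28)
L = J + t·(N−J) with t = 1/7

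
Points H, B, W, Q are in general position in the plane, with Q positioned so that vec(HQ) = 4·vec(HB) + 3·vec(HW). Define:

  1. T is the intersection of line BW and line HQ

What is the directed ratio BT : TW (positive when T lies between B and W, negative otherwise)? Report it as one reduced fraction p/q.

BT:TW = 3/4

Work in coordinates with H = (0, 0), B = (1, 0), W = (0, 1), Q = (4, 3).
1. T is the intersection of line BW and line HQ ⇒ T = (4/7, 3/7)
T = B + t·(W−B) with t = 3/7, so BT:TW = t:(1−t) = 3/7:4/7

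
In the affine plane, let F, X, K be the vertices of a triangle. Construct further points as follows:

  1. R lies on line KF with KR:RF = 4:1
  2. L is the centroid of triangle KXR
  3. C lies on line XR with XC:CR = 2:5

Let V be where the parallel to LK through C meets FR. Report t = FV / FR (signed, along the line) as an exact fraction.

t = 47/7

Set F = (0, 0), X = (1, 0), K = (0, 1); any affine frame gives the same invariant.
1. R lies on line KF with KR:RF = 4:1 ⇒ R = (0, 1/5)
2. L is the centroid of triangle KXR ⇒ L = (1/3, 2/5)
3. C lies on line XR with XC:CR = 2:5 ⇒ C = (5/7, 2/35)
through C parallel to LK: direction (-1/3, 3/5); meets FR at V = (0, 47/35)
V = F + t·(R−F) with t = 47/7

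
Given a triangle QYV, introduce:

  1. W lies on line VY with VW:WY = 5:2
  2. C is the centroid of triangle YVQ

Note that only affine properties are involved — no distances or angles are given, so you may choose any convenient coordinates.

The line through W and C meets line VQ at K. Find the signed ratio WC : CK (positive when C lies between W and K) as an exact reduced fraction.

WC:CK = 8/7

Set Q = (0, 0), Y = (1, 0), V = (0, 1); any affine frame gives the same invariant.
1. W lies on line VY with VW:WY = 5:2 ⇒ W = (5/7, 2/7)
2. C is the centroid of triangle YVQ ⇒ C = (1/3, 1/3)
line WC meets VQ at K = (0, 3/8)
C = W + t·(K−W) with t = 8/15, so WC:CK = 8/15:7/15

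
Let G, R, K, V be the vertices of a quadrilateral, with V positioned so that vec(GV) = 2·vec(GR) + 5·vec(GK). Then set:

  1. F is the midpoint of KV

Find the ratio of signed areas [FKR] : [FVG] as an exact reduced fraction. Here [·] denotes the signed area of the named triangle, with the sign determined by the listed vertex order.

Work in coordinates with G = (0, 0), R = (1, 0), K = (0, 1), V = (2, 5).
1. F is the midpoint of KV ⇒ F = (1, 3)
2·[FKR] = 3, 2·[FVG] = -1
[FKR]:[FVG] = 3:-1 = -3

[FKR]:[FVG] = -3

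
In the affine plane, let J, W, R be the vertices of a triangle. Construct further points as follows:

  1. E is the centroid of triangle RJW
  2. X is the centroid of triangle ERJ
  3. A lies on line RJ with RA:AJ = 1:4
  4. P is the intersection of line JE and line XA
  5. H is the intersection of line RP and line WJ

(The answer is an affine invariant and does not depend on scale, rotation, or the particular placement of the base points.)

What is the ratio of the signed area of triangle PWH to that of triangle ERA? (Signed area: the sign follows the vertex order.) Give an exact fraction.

[PWH]:[ERA] = -260/119

Work in coordinates with J = (0, 0), W = (1, 0), R = (0, 1).
1. E is the centroid of triangle RJW ⇒ E = (1/3, 1/3)
2. X is the centroid of triangle ERJ ⇒ X = (1/9, 4/9)
3. A lies on line RJ with RA:AJ = 1:4 ⇒ A = (0, 4/5)
4. P is the intersection of line JE and line XA ⇒ P = (4/21, 4/21)
5. H is the intersection of line RP and line WJ ⇒ H = (4/17, 0)
2·[PWH] = -52/357, 2·[ERA] = 1/15
[PWH]:[ERA] = -52/357:1/15 = -260/119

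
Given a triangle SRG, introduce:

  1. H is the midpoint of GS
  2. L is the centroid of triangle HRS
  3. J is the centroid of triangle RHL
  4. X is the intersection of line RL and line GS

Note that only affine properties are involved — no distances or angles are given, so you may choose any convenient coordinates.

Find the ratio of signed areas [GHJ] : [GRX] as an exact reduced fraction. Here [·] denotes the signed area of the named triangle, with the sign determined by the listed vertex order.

Choose coordinates S = (0, 0), R = (1, 0), G = (0, 1).
1. H is the midpoint of GS ⇒ H = (0, 1/2)
2. L is the centroid of triangle HRS ⇒ L = (1/3, 1/6)
3. J is the centroid of triangle RHL ⇒ J = (4/9, 2/9)
4. X is the intersection of line RL and line GS ⇒ X = (0, 1/4)
2·[GHJ] = 2/9, 2·[GRX] = -3/4
[GHJ]:[GRX] = 2/9:-3/4 = -8/27

[GHJ]:[GRX] = -8/27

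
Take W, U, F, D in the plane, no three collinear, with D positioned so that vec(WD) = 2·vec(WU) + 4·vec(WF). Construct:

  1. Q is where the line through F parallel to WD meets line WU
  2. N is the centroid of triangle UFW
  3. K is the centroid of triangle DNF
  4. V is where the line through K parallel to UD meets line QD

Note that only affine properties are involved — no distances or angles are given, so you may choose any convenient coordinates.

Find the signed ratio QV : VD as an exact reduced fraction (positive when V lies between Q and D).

Set W = (0, 0), U = (1, 0), F = (0, 1), D = (2, 4); any affine frame gives the same invariant.
1. Q is where the line through F parallel to WD meets line WU ⇒ Q = (-1/2, 0)
2. N is the centroid of triangle UFW ⇒ N = (1/3, 1/3)
3. K is the centroid of triangle DNF ⇒ K = (7/9, 16/9)
4. V is where the line through K parallel to UD meets line QD ⇒ V = (8/9, 20/9)
V = Q + t·(D−Q) with t = 5/9, so QV:VD = t:(1−t) = 5/9:4/9

QV:VD = 5/4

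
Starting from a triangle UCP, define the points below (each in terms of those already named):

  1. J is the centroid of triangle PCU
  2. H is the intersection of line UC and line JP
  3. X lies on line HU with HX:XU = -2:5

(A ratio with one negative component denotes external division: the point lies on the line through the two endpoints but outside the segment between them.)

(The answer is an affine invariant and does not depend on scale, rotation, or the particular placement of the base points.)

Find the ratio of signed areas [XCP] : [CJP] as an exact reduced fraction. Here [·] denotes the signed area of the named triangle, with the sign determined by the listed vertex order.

Work in coordinates with U = (0, 0), C = (1, 0), P = (0, 1).
1. J is the centroid of triangle PCU ⇒ J = (1/3, 1/3)
2. H is the intersection of line UC and line JP ⇒ H = (1/2, 0)
3. X lies on line HU with HX:XU = -2:5 ⇒ X = (5/6, 0)
2·[XCP] = 1/6, 2·[CJP] = -1/3
[XCP]:[CJP] = 1/6:-1/3 = -1/2

[XCP]:[CJP] = -1/2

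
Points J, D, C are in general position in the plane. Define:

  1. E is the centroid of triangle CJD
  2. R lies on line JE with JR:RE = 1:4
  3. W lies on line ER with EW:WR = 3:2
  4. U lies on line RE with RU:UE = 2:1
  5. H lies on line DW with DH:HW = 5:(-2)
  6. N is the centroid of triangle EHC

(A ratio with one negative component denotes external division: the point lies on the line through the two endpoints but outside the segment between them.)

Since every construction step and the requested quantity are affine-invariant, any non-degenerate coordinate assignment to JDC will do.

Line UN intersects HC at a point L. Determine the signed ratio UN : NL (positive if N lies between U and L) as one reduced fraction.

Work in coordinates with J = (0, 0), D = (1, 0), C = (0, 1).
1. E is the centroid of triangle CJD ⇒ E = (1/3, 1/3)
2. R lies on line JE with JR:RE = 1:4 ⇒ R = (1/15, 1/15)
3. W lies on line ER with EW:WR = 3:2 ⇒ W = (13/75, 13/75)
4. U lies on line RE with RU:UE = 2:1 ⇒ U = (11/45, 11/45)
5. H lies on line DW with DH:HW = 5:(-2) ⇒ H = (-17/45, 13/45)
6. N is the centroid of triangle EHC ⇒ N = (-2/135, 73/135)
line UN meets HC at L = (-17/108, 19/27)
N = U + t·(L−U) with t = 20/31, so UN:NL = 20/31:11/31

UN:NL = 20/11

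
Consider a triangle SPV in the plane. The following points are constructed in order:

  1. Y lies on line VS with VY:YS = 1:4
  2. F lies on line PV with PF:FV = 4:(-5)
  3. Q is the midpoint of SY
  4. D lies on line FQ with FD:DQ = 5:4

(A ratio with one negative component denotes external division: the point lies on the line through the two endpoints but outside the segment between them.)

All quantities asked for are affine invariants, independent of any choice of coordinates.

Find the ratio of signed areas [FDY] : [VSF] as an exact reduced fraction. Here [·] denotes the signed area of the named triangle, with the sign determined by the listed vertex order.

Work in coordinates with S = (0, 0), P = (1, 0), V = (0, 1).
1. Y lies on line VS with VY:YS = 1:4 ⇒ Y = (0, 4/5)
2. F lies on line PV with PF:FV = 4:(-5) ⇒ F = (5, -4)
3. Q is the midpoint of SY ⇒ Q = (0, 2/5)
4. D lies on line FQ with FD:DQ = 5:4 ⇒ D = (20/9, -14/9)
2·[FDY] = -10/9, 2·[VSF] = 5
[FDY]:[VSF] = -10/9:5 = -2/9

[FDY]:[VSF] = -2/9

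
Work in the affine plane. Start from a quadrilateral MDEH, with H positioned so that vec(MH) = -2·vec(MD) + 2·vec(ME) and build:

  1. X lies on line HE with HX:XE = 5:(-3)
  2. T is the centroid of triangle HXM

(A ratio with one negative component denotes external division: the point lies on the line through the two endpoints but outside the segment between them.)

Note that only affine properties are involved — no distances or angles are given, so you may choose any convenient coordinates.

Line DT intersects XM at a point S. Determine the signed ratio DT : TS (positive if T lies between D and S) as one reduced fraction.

Assign M = (0, 0), D = (1, 0), E = (0, 1), H = (-2, 2) — the answer is frame-independent, so this choice is without loss of generality.
1. X lies on line HE with HX:XE = 5:(-3) ⇒ X = (3, -1/2)
2. T is the centroid of triangle HXM ⇒ T = (1/3, 1/2)
line DT meets XM at S = (9/7, -3/14)
T = D + t·(S−D) with t = -7/3, so DT:TS = -7/3:10/3

DT:TS = -7/10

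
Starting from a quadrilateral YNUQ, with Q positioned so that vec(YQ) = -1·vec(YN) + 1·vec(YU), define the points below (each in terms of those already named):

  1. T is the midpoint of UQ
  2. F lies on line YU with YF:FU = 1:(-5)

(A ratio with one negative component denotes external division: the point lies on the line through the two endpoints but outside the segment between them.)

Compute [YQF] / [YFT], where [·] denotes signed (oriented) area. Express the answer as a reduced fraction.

[YQF]:[YFT] = -2

Set Y = (0, 0), N = (1, 0), U = (0, 1), Q = (-1, 1); any affine frame gives the same invariant.
1. T is the midpoint of UQ ⇒ T = (-1/2, 1)
2. F lies on line YU with YF:FU = 1:(-5) ⇒ F = (0, -1/4)
2·[YQF] = 1/4, 2·[YFT] = -1/8
[YQF]:[YFT] = 1/4:-1/8 = -2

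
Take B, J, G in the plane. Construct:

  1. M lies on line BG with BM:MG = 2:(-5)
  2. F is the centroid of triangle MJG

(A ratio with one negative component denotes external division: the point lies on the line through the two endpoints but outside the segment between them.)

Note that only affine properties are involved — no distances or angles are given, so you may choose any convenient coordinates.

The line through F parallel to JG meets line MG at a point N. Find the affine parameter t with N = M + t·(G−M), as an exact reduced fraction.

t = 2/3

Work in coordinates with B = (0, 0), J = (1, 0), G = (0, 1).
1. M lies on line BG with BM:MG = 2:(-5) ⇒ M = (0, -2/3)
2. F is the centroid of triangle MJG ⇒ F = (1/3, 1/9)
through F parallel to JG: direction (-1, 1); meets MG at N = (0, 4/9)
N = M + t·(G−M) with t = 2/3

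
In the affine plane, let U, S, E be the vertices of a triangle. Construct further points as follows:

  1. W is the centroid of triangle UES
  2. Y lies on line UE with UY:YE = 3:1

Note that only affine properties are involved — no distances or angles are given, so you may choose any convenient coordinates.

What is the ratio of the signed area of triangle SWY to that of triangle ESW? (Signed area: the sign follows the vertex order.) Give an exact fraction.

Work in coordinates with U = (0, 0), S = (1, 0), E = (0, 1).
1. W is the centroid of triangle UES ⇒ W = (1/3, 1/3)
2. Y lies on line UE with UY:YE = 3:1 ⇒ Y = (0, 3/4)
2·[SWY] = -1/6, 2·[ESW] = -1/3
[SWY]:[ESW] = -1/6:-1/3 = 1/2

[SWY]:[ESW] = 1/2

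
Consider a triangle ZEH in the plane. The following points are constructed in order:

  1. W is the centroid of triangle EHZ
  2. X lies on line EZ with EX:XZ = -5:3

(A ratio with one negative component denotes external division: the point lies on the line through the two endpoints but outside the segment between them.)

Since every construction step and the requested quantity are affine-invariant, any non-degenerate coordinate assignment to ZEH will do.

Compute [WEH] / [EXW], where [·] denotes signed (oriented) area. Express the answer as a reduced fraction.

Choose coordinates Z = (0, 0), E = (1, 0), H = (0, 1).
1. W is the centroid of triangle EHZ ⇒ W = (1/3, 1/3)
2. X lies on line EZ with EX:XZ = -5:3 ⇒ X = (-3/2, 0)
2·[WEH] = 1/3, 2·[EXW] = -5/6
[WEH]:[EXW] = 1/3:-5/6 = -2/5

[WEH]:[EXW] = -2/5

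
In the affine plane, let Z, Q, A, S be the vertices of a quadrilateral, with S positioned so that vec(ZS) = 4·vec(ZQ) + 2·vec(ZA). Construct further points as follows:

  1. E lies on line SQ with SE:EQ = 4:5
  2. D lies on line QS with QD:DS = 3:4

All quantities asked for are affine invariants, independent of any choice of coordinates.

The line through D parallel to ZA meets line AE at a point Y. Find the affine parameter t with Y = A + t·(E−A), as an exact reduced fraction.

t = 6/7

Work in coordinates with Z = (0, 0), Q = (1, 0), A = (0, 1), S = (4, 2).
1. E lies on line SQ with SE:EQ = 4:5 ⇒ E = (8/3, 10/9)
2. D lies on line QS with QD:DS = 3:4 ⇒ D = (16/7, 6/7)
through D parallel to ZA: direction (0, 1); meets AE at Y = (16/7, 23/21)
Y = A + t·(E−A) with t = 6/7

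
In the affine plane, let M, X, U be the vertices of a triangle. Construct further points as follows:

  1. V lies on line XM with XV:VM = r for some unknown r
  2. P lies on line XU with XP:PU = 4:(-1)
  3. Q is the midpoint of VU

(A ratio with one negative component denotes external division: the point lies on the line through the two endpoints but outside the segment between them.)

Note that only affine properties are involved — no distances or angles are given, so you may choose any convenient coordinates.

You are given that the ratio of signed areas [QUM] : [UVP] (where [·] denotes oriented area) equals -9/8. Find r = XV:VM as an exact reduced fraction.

r = 4/3

Choose coordinates M = (0, 0), X = (1, 0), U = (0, 1).
1. With XV:VM = r, write λ = r/(r+1) so V = X + λ·(M−X); V is affine-linear in λ
2. P lies on line XU with XP:PU = 4:(-1) ⇒ P = (-1/3, 4/3)
3. Q is the midpoint of VU ⇒ Q is an affine combination of earlier points and hence also affine-linear in λ
Every point depending on V is an affine combination of V and λ-independent points, so each such coordinate is linear in λ; the λ² term in each signed area is a multiple of (M−X)×(M−X) = 0, so 2·[QUM] and 2·[UVP] are each linear in λ. Evaluating at λ=0 and λ=1:
  2·[QUM] = -1/2·λ + 1/2,   2·[UVP] = -1/3·λ
So [QUM]:[UVP] = (-1/2·λ + 1/2) / (-1/3·λ). Setting this equal to -9/8:
  -1/2·λ + 1/2 = -9/8·(-1/3·λ)  ⇒  λ = 4/7
Then r = λ/(1−λ) = (4/7)/(3/7) = 4/3. Check: with r = 4/3, V = (3/7, 0) and [QUM]:[UVP] = -9/8 as required.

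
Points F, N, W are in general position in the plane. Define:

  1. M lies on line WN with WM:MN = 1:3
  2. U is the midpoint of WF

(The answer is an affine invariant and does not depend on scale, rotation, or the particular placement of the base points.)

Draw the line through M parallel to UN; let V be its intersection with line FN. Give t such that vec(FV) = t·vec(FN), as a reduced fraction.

Choose coordinates F = (0, 0), N = (1, 0), W = (0, 1).
1. M lies on line WN with WM:MN = 1:3 ⇒ M = (1/4, 3/4)
2. U is the midpoint of WF ⇒ U = (0, 1/2)
through M parallel to UN: direction (1, -1/2); meets FN at V = (7/4, 0)
V = F + t·(N−F) with t = 7/4

t = 7/4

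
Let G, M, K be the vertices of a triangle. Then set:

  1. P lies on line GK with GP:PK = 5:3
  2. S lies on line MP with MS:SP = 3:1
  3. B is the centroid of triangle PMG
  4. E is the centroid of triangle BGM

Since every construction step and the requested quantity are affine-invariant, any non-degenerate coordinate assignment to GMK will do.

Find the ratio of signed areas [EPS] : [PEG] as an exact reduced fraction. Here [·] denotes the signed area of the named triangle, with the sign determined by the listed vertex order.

[EPS]:[PEG] = 1/4

Assign G = (0, 0), M = (1, 0), K = (0, 1) — the answer is frame-independent, so this choice is without loss of generality.
1. P lies on line GK with GP:PK = 5:3 ⇒ P = (0, 5/8)
2. S lies on line MP with MS:SP = 3:1 ⇒ S = (1/4, 15/32)
3. B is the centroid of triangle PMG ⇒ B = (1/3, 5/24)
4. E is the centroid of triangle BGM ⇒ E = (4/9, 5/72)
2·[EPS] = -5/72, 2·[PEG] = -5/18
[EPS]:[PEG] = -5/72:-5/18 = 1/4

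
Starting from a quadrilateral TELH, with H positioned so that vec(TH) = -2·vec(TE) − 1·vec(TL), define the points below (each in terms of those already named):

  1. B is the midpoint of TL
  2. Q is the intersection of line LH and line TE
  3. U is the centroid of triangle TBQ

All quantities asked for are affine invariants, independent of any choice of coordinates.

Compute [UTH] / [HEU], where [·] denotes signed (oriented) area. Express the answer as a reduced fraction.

[UTH]:[HEU] = -4/11

Work in coordinates with T = (0, 0), E = (1, 0), L = (0, 1), H = (-2, -1).
1. B is the midpoint of TL ⇒ B = (0, 1/2)
2. Q is the intersection of line LH and line TE ⇒ Q = (-1, 0)
3. U is the centroid of triangle TBQ ⇒ U = (-1/3, 1/6)
2·[UTH] = -2/3, 2·[HEU] = 11/6
[UTH]:[HEU] = -2/3:11/6 = -4/11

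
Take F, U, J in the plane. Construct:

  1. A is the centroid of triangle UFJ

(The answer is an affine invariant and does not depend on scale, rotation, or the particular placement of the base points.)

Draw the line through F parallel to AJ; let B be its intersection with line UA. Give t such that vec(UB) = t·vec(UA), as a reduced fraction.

t = 2

Choose coordinates F = (0, 0), U = (1, 0), J = (0, 1).
1. A is the centroid of triangle UFJ ⇒ A = (1/3, 1/3)
through F parallel to AJ: direction (-1/3, 2/3); meets UA at B = (-1/3, 2/3)
B = U + t·(A−U) with t = 2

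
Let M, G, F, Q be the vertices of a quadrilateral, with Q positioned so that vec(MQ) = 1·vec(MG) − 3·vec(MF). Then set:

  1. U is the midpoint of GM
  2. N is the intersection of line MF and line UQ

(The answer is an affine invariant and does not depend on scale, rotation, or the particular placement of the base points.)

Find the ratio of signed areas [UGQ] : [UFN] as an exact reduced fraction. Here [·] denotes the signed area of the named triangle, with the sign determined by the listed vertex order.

[UGQ]:[UFN] = 3/2

Assign M = (0, 0), G = (1, 0), F = (0, 1), Q = (1, -3) — the answer is frame-independent, so this choice is without loss of generality.
1. U is the midpoint of GM ⇒ U = (1/2, 0)
2. N is the intersection of line MF and line UQ ⇒ N = (0, 3)
2·[UGQ] = -3/2, 2·[UFN] = -1
[UGQ]:[UFN] = -3/2:-1 = 3/2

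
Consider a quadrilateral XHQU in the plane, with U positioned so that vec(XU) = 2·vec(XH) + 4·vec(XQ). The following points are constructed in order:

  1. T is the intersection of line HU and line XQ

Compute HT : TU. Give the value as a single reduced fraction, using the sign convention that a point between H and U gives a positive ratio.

Assign X = (0, 0), H = (1, 0), Q = (0, 1), U = (2, 4) — the answer is frame-independent, so this choice is without loss of generality.
1. T is the intersection of line HU and line XQ ⇒ T = (0, -4)
T = H + t·(U−H) with t = -1, so HT:TU = t:(1−t) = -1:2

HT:TU = -1/2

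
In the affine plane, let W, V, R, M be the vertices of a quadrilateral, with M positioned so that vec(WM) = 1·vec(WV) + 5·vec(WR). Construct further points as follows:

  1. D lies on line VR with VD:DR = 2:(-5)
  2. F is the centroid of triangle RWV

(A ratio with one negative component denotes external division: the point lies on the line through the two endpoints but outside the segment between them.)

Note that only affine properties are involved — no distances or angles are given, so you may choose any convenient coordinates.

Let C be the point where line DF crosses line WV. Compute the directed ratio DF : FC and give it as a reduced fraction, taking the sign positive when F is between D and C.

Work in coordinates with W = (0, 0), V = (1, 0), R = (0, 1), M = (1, 5).
1. D lies on line VR with VD:DR = 2:(-5) ⇒ D = (5/3, -2/3)
2. F is the centroid of triangle RWV ⇒ F = (1/3, 1/3)
line DF meets WV at C = (7/9, 0)
F = D + t·(C−D) with t = 3/2, so DF:FC = 3/2:-1/2

DF:FC = -3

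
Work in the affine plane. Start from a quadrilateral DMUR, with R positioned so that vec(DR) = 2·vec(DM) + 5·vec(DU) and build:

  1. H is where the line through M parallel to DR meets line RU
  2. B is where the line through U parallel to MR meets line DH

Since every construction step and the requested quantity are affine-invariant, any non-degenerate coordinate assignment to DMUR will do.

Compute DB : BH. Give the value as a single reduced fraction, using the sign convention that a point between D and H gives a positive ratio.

Set D = (0, 0), M = (1, 0), U = (0, 1), R = (2, 5); any affine frame gives the same invariant.
1. H is where the line through M parallel to DR meets line RU ⇒ H = (7, 15)
2. B is where the line through U parallel to MR meets line DH ⇒ B = (-7/20, -3/4)
B = D + t·(H−D) with t = -1/20, so DB:BH = t:(1−t) = -1/20:21/20

DB:BH = -1/21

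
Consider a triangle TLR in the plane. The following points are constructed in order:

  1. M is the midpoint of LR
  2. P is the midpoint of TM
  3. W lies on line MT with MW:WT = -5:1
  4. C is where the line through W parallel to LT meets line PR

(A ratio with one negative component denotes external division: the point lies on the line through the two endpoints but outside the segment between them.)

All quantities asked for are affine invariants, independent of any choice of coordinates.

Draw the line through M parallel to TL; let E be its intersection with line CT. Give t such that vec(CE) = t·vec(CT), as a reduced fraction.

Set T = (0, 0), L = (1, 0), R = (0, 1); any affine frame gives the same invariant.
1. M is the midpoint of LR ⇒ M = (1/2, 1/2)
2. P is the midpoint of TM ⇒ P = (1/4, 1/4)
3. W lies on line MT with MW:WT = -5:1 ⇒ W = (-1/8, -1/8)
4. C is where the line through W parallel to LT meets line PR ⇒ C = (3/8, -1/8)
through M parallel to TL: direction (1, 0); meets CT at E = (-3/2, 1/2)
E = C + t·(T−C) with t = 5

t = 5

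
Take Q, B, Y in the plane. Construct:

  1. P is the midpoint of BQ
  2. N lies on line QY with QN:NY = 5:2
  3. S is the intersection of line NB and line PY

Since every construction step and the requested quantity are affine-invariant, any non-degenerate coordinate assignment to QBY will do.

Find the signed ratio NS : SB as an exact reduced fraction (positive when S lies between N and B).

Work in coordinates with Q = (0, 0), B = (1, 0), Y = (0, 1).
1. P is the midpoint of BQ ⇒ P = (1/2, 0)
2. N lies on line QY with QN:NY = 5:2 ⇒ N = (0, 5/7)
3. S is the intersection of line NB and line PY ⇒ S = (2/9, 5/9)
S = N + t·(B−N) with t = 2/9, so NS:SB = t:(1−t) = 2/9:7/9

NS:SB = 2/7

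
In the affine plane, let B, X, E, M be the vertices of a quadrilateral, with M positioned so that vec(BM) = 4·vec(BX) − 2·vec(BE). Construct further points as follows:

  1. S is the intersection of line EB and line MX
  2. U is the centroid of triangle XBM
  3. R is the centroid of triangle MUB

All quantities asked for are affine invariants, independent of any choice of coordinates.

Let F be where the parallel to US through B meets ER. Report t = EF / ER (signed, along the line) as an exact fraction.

t = 45/17

Choose coordinates B = (0, 0), X = (1, 0), E = (0, 1), M = (4, -2).
1. S is the intersection of line EB and line MX ⇒ S = (0, 2/3)
2. U is the centroid of triangle XBM ⇒ U = (5/3, -2/3)
3. R is the centroid of triangle MUB ⇒ R = (17/9, -8/9)
through B parallel to US: direction (-5/3, 4/3); meets ER at F = (5, -4)
F = E + t·(R−E) with t = 45/17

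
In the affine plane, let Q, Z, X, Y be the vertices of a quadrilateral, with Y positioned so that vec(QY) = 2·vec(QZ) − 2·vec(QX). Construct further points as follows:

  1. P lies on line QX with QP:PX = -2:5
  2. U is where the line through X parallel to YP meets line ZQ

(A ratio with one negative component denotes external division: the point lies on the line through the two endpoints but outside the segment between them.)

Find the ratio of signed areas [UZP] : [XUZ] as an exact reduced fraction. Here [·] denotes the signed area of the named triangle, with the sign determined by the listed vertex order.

[UZP]:[XUZ] = -2/3

Assign Q = (0, 0), Z = (1, 0), X = (0, 1), Y = (2, -2) — the answer is frame-independent, so this choice is without loss of generality.
1. P lies on line QX with QP:PX = -2:5 ⇒ P = (0, -2/3)
2. U is where the line through X parallel to YP meets line ZQ ⇒ U = (3/2, 0)
2·[UZP] = 1/3, 2·[XUZ] = -1/2
[UZP]:[XUZ] = 1/3:-1/2 = -2/3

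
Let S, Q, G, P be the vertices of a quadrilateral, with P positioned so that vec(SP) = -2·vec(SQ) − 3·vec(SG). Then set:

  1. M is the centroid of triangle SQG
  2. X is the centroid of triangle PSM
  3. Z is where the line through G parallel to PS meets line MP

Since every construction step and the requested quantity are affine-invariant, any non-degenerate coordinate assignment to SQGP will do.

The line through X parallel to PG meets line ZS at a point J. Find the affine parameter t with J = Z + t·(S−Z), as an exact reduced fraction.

t = 79/81

Choose coordinates S = (0, 0), Q = (1, 0), G = (0, 1), P = (-2, -3).
1. M is the centroid of triangle SQG ⇒ M = (1/3, 1/3)
2. X is the centroid of triangle PSM ⇒ X = (-5/9, -8/9)
3. Z is where the line through G parallel to PS meets line MP ⇒ Z = (-16, -23)
through X parallel to PG: direction (2, 4); meets ZS at J = (-32/81, -46/81)
J = Z + t·(S−Z) with t = 79/81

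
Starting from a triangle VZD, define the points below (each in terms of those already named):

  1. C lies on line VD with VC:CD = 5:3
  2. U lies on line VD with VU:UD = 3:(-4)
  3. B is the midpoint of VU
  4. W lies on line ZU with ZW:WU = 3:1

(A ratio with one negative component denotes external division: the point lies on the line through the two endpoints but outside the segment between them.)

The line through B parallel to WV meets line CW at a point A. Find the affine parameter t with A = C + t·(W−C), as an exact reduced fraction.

Work in coordinates with V = (0, 0), Z = (1, 0), D = (0, 1).
1. C lies on line VD with VC:CD = 5:3 ⇒ C = (0, 5/8)
2. U lies on line VD with VU:UD = 3:(-4) ⇒ U = (0, -3)
3. B is the midpoint of VU ⇒ B = (0, -3/2)
4. W lies on line ZU with ZW:WU = 3:1 ⇒ W = (1/4, -9/4)
through B parallel to WV: direction (-1/4, 9/4); meets CW at A = (17/20, -183/20)
A = C + t·(W−C) with t = 17/5

t = 17/5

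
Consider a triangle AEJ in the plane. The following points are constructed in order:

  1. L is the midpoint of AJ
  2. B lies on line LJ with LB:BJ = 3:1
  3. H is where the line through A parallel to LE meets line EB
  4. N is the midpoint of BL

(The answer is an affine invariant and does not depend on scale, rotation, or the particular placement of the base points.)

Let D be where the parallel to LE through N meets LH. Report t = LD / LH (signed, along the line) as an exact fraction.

Set A = (0, 0), E = (1, 0), J = (0, 1); any affine frame gives the same invariant.
1. L is the midpoint of AJ ⇒ L = (0, 1/2)
2. B lies on line LJ with LB:BJ = 3:1 ⇒ B = (0, 7/8)
3. H is where the line through A parallel to LE meets line EB ⇒ H = (7/3, -7/6)
4. N is the midpoint of BL ⇒ N = (0, 11/16)
through N parallel to LE: direction (1, -1/2); meets LH at D = (-7/8, 9/8)
D = L + t·(H−L) with t = -3/8

t = -3/8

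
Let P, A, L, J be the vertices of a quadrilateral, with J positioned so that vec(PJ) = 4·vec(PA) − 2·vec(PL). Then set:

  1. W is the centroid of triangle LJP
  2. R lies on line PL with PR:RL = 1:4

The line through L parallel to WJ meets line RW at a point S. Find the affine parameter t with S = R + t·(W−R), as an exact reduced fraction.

t = 8/3

Assign P = (0, 0), A = (1, 0), L = (0, 1), J = (4, -2) — the answer is frame-independent, so this choice is without loss of generality.
1. W is the centroid of triangle LJP ⇒ W = (4/3, -1/3)
2. R lies on line PL with PR:RL = 1:4 ⇒ R = (0, 1/5)
through L parallel to WJ: direction (8/3, -5/3); meets RW at S = (32/9, -11/9)
S = R + t·(W−R) with t = 8/3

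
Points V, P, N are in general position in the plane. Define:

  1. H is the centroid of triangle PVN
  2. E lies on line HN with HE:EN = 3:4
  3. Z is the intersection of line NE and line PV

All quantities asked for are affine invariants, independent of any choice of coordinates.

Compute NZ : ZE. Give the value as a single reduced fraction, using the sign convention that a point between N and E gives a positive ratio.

NZ:ZE = -21/13

Work in coordinates with V = (0, 0), P = (1, 0), N = (0, 1).
1. H is the centroid of triangle PVN ⇒ H = (1/3, 1/3)
2. E lies on line HN with HE:EN = 3:4 ⇒ E = (4/21, 13/21)
3. Z is the intersection of line NE and line PV ⇒ Z = (1/2, 0)
Z = N + t·(E−N) with t = 21/8, so NZ:ZE = t:(1−t) = 21/8:-13/8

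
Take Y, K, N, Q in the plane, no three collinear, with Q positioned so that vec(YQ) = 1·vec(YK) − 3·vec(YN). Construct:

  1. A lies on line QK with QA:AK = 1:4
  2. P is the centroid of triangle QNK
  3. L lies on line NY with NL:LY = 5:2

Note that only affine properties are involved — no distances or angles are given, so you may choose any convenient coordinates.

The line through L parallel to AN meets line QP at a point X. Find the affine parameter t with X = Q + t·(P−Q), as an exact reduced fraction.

Work in coordinates with Y = (0, 0), K = (1, 0), N = (0, 1), Q = (1, -3).
1. A lies on line QK with QA:AK = 1:4 ⇒ A = (1, -12/5)
2. P is the centroid of triangle QNK ⇒ P = (2/3, -2/3)
3. L lies on line NY with NL:LY = 5:2 ⇒ L = (0, 2/7)
through L parallel to AN: direction (-1, 17/5); meets QP at X = (65/63, -29/9)
X = Q + t·(P−Q) with t = -2/21

t = -2/21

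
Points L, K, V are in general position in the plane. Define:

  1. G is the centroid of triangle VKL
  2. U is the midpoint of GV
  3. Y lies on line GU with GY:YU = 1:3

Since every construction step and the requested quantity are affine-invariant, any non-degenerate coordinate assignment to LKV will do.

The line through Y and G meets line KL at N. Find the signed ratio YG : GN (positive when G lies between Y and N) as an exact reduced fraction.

YG:GN = 1/4

Work in coordinates with L = (0, 0), K = (1, 0), V = (0, 1).
1. G is the centroid of triangle VKL ⇒ G = (1/3, 1/3)
2. U is the midpoint of GV ⇒ U = (1/6, 2/3)
3. Y lies on line GU with GY:YU = 1:3 ⇒ Y = (7/24, 5/12)
line YG meets KL at N = (1/2, 0)
G = Y + t·(N−Y) with t = 1/5, so YG:GN = 1/5:4/5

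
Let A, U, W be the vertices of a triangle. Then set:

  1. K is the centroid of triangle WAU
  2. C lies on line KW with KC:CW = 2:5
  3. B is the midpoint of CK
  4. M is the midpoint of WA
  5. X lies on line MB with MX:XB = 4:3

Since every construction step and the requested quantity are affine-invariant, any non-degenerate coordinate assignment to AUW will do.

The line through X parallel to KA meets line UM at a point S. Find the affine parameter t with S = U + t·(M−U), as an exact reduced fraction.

t = 127/147

Assign A = (0, 0), U = (1, 0), W = (0, 1) — the answer is frame-independent, so this choice is without loss of generality.
1. K is the centroid of triangle WAU ⇒ K = (1/3, 1/3)
2. C lies on line KW with KC:CW = 2:5 ⇒ C = (5/21, 11/21)
3. B is the midpoint of CK ⇒ B = (2/7, 3/7)
4. M is the midpoint of WA ⇒ M = (0, 1/2)
5. X lies on line MB with MX:XB = 4:3 ⇒ X = (8/49, 45/98)
through X parallel to KA: direction (-1/3, -1/3); meets UM at S = (20/147, 127/294)
S = U + t·(M−U) with t = 127/147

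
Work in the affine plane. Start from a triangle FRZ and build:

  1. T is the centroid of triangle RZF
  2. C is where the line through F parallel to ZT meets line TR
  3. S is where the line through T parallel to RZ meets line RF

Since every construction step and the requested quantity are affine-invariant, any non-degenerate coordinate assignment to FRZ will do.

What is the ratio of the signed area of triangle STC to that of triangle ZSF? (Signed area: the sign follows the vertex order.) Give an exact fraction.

Assign F = (0, 0), R = (1, 0), Z = (0, 1) — the answer is frame-independent, so this choice is without loss of generality.
1. T is the centroid of triangle RZF ⇒ T = (1/3, 1/3)
2. C is where the line through F parallel to ZT meets line TR ⇒ C = (-1/3, 2/3)
3. S is where the line through T parallel to RZ meets line RF ⇒ S = (2/3, 0)
2·[STC] = 1/9, 2·[ZSF] = -2/3
[STC]:[ZSF] = 1/9:-2/3 = -1/6

[STC]:[ZSF] = -1/6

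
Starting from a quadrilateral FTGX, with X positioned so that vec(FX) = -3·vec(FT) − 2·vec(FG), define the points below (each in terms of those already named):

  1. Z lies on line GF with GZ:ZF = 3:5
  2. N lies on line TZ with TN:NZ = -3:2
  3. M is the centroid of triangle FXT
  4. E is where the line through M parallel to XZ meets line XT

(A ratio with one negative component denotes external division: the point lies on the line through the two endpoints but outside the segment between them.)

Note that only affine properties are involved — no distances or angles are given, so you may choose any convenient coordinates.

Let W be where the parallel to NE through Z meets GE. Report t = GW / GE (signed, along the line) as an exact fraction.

t = 4/61

Set F = (0, 0), T = (1, 0), G = (0, 1), X = (-3, -2); any affine frame gives the same invariant.
1. Z lies on line GF with GZ:ZF = 3:5 ⇒ Z = (0, 5/8)
2. N lies on line TZ with TN:NZ = -3:2 ⇒ N = (-2, 15/8)
3. M is the centroid of triangle FXT ⇒ M = (-2/3, -2/3)
4. E is where the line through M parallel to XZ meets line XT ⇒ E = (-10/9, -19/18)
through Z parallel to NE: direction (8/9, -211/72); meets GE at W = (-40/549, 475/549)
W = G + t·(E−G) with t = 4/61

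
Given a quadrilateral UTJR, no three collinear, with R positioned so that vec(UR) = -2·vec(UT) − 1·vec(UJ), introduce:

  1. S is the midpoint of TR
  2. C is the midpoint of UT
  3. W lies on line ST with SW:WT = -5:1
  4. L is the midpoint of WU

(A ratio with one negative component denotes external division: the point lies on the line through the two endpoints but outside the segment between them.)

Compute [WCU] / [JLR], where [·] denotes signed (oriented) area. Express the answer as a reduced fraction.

Set U = (0, 0), T = (1, 0), J = (0, 1), R = (-2, -1); any affine frame gives the same invariant.
1. S is the midpoint of TR ⇒ S = (-1/2, -1/2)
2. C is the midpoint of UT ⇒ C = (1/2, 0)
3. W lies on line ST with SW:WT = -5:1 ⇒ W = (11/8, 1/8)
4. L is the midpoint of WU ⇒ L = (11/16, 1/16)
2·[WCU] = -1/16, 2·[JLR] = -13/4
[WCU]:[JLR] = -1/16:-13/4 = 1/52

[WCU]:[JLR] = 1/52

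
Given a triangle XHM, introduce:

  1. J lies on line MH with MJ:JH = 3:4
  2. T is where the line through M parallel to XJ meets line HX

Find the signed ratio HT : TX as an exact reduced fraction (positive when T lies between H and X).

Set X = (0, 0), H = (1, 0), M = (0, 1); any affine frame gives the same invariant.
1. J lies on line MH with MJ:JH = 3:4 ⇒ J = (3/7, 4/7)
2. T is where the line through M parallel to XJ meets line HX ⇒ T = (-3/4, 0)
T = H + t·(X−H) with t = 7/4, so HT:TX = t:(1−t) = 7/4:-3/4

HT:TX = -7/3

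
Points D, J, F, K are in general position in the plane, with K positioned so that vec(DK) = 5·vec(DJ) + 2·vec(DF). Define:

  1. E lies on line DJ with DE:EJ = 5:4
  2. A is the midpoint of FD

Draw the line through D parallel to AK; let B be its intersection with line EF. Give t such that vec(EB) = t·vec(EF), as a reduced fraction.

t = 1/7

Assign D = (0, 0), J = (1, 0), F = (0, 1), K = (5, 2) — the answer is frame-independent, so this choice is without loss of generality.
1. E lies on line DJ with DE:EJ = 5:4 ⇒ E = (5/9, 0)
2. A is the midpoint of FD ⇒ A = (0, 1/2)
through D parallel to AK: direction (5, 3/2); meets EF at B = (10/21, 1/7)
B = E + t·(F−E) with t = 1/7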